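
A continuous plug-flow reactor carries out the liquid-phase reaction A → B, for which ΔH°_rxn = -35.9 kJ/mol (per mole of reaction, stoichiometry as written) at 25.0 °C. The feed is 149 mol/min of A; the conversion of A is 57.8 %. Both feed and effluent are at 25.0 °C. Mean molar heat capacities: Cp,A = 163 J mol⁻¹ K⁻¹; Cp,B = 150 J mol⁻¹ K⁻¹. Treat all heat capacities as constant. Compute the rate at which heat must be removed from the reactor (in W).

Extent of reaction ξ = 0.578 × 149 = 86.122 mol/min
Reaction term: ξ·ΔH°_rxn = 86.122 × -35.9 = -3091.8 kJ/min
Q = ΔH = -3091.8 kJ/min = -51.53 kW
Heat removed = 51530 W

Q_out = 51500 W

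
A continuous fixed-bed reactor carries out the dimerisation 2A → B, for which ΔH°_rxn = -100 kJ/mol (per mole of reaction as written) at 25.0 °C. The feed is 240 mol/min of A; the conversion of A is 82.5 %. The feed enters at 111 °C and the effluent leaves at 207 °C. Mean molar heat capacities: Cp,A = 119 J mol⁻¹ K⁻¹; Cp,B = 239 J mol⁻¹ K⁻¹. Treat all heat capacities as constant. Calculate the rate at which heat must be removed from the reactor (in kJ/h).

Extent of reaction ξ = 0.825 × 240 / 2 = 99 mol/min
Reaction term: ξ·ΔH°_rxn = 99 × -100 = -9900 kJ/min
Sensible, feed 111→25 °C: -2456.2 kJ/min
Outlet flows (mol/min): A 42, B 99
Sensible, products 25→207 °C: 5215.9 kJ/min
Q = ΔH = -7140.2 kJ/min = -119 kW
Heat removed = 428410 kJ/h

Q_out = 428000 kJ/h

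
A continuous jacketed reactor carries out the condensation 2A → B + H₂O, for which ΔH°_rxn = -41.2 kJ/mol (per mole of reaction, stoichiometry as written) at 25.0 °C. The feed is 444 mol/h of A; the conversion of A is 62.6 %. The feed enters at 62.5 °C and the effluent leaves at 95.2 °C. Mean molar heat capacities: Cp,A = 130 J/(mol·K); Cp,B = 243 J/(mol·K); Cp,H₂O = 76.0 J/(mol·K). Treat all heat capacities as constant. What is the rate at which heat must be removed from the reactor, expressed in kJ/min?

Q_out = 54.4 kJ/min

Extent of reaction ξ = 0.626 × 444 / 2 = 138.97 mol/h
Reaction term: ξ·ΔH°_rxn = 138.97 × -41.2 = -5725.6 kJ/h
Sensible, feed 62.5→25 °C: -2164.5 kJ/h
Outlet flows (mol/h): A 166.06, B 138.97, H₂O 138.97
Sensible, products 25→95.2 °C: 4627.5 kJ/h
Q = ΔH = -3262.6 kJ/h = -0.90628 kW
Heat removed = 54.377 kJ/min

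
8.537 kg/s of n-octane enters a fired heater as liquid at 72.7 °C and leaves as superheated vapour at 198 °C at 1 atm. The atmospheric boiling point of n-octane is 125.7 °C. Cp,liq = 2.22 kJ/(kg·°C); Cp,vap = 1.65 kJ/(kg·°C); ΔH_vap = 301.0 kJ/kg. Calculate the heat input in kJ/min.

liquid 72.7→125.7 °C: 117.66 kJ/kg
vaporisation at 125.7 °C: 301 kJ/kg
vapour 125.7→198 °C: 119.29 kJ/kg
Δh = 117.66 + 301 + 119.29 = 537.96 kJ/kg
Q = ṁ·Δh = 8.537 kg/s × 537.96 kJ/kg = 4592.5 kJ/s
|Q| = 4592.5 kW = 275550 kJ/min

Q = 276000 kJ/min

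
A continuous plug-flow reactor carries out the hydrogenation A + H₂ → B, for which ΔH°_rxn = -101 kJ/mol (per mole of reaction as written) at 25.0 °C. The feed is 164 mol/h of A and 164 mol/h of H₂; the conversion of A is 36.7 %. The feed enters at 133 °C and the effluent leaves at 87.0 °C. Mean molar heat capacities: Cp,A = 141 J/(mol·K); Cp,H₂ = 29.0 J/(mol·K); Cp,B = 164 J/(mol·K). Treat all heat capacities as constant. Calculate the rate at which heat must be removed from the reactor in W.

Q_out = 2050 W

Extent of reaction ξ = 0.367 × 164 = 60.188 mol/h
Reaction term: ξ·ΔH°_rxn = 60.188 × -101 = -6079 kJ/h
Sensible, feed 133→25 °C: -3011 kJ/h
Outlet flows (mol/h): A 103.81, H₂ 103.81, B 60.188
Sensible, products 25→87.0 °C: 1706.2 kJ/h
Q = ΔH = -7383.9 kJ/h = -2.0511 kW
Heat removed = 2051.1 W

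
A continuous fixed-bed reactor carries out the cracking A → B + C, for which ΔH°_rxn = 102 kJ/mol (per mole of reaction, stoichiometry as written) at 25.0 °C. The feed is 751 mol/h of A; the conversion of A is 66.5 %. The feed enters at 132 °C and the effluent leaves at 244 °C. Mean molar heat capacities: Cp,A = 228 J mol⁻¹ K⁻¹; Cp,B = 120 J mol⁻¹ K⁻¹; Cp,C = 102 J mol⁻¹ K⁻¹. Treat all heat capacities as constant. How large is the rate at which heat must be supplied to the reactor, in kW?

Q_in = 19.3 kW

Extent of reaction ξ = 0.665 × 751 = 499.42 mol/h
Reaction term: ξ·ΔH°_rxn = 499.42 × 102 = 50940 kJ/h
Sensible, feed 132→25 °C: -18321 kJ/h
Outlet flows (mol/h): A 251.58, B 499.42, C 499.42
Sensible, products 25→244 °C: 36843 kJ/h
Q = ΔH = 69462 kJ/h = 19.295 kW
Heat supplied = 19.295 kW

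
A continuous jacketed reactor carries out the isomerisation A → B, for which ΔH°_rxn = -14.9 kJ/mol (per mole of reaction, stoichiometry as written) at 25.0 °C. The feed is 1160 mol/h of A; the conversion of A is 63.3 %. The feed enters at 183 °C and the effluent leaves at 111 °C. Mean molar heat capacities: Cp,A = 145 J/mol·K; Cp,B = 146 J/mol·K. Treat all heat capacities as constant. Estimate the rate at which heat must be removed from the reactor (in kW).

Q_out = 6.39 kW

Extent of reaction ξ = 0.633 × 1160 = 734.28 mol/h
Reaction term: ξ·ΔH°_rxn = 734.28 × -14.9 = -10941 kJ/h
Sensible, feed 183→25 °C: -26576 kJ/h
Outlet flows (mol/h): A 425.72, B 734.28
Sensible, products 25→111 °C: 14528 kJ/h
Q = ΔH = -22988 kJ/h = -6.3856 kW
Heat removed = 6.3856 kW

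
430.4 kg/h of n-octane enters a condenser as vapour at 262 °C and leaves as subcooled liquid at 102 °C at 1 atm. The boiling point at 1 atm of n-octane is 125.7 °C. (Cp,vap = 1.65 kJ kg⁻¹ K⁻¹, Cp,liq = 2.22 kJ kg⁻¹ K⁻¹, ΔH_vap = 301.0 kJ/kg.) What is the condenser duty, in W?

Q_c = 69200 W

vapour 262→125.7 °C: -224.9 kJ/kg
condensation at 125.7 °C: -301 kJ/kg
liquid 125.7→102 °C: -52.614 kJ/kg
Δh = -224.9 + -301 + -52.614 = -578.51 kJ/kg
Q = ṁ·Δh = 430.4 kg/h × -578.51 kJ/kg = -248990 kJ/h
|Q| = 69.164 kW = 69164 W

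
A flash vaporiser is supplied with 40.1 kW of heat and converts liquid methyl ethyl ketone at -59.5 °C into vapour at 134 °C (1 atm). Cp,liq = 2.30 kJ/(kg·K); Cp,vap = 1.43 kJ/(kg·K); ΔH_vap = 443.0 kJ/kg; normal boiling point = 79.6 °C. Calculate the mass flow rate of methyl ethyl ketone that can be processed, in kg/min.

Δh = 2.30×(79.6−-59.5) + 443.0 + 1.43×(134−79.6) = 840.72 kJ/kg
Q = 40.1 kW = 40.1 kJ/s = 2406 kJ/min
ṁ = Q/Δh = 2406 / 840.72 = 2.8618 kg/min

ṁ = 2.86 kg/min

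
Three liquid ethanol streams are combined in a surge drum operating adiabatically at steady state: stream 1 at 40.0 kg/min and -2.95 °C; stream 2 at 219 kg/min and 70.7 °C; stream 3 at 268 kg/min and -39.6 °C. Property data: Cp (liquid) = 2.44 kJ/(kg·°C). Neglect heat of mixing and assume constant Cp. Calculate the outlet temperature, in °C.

Energy balance with Q = 0: Σ ṁᵢCp,ᵢ(T_out − Tᵢ) = 0
Σ ṁᵢCp,ᵢTᵢ = 40.0×2.44×-2.95 + 219×2.44×70.7 + 268×2.44×-39.6 = 11596
Σ ṁᵢCp,ᵢ = 40.0×2.44 + 219×2.44 + 268×2.44 = 1285.9
T_out = 11596 / 1285.9 = 9.018 °C

T_out = 9.02 °C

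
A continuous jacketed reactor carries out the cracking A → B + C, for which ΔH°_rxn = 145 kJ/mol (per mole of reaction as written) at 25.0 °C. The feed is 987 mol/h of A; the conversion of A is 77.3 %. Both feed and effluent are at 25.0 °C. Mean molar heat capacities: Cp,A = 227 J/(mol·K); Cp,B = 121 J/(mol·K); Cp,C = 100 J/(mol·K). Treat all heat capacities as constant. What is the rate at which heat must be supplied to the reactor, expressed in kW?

Q_in = 30.7 kW

Extent of reaction ξ = 0.773 × 987 = 762.95 mol/h
Reaction term: ξ·ΔH°_rxn = 762.95 × 145 = 110630 kJ/h
Q = ΔH = 110630 kJ/h = 30.73 kW
Heat supplied = 30.73 kW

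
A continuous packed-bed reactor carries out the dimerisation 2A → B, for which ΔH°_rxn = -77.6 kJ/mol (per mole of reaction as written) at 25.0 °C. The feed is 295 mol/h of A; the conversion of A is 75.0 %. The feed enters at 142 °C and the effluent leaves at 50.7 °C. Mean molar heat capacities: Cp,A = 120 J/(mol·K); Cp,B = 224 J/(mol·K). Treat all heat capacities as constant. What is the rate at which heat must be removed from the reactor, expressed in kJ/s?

Extent of reaction ξ = 0.750 × 295 / 2 = 110.62 mol/h
Reaction term: ξ·ΔH°_rxn = 110.62 × -77.6 = -8584.5 kJ/h
Sensible, feed 142→25 °C: -4141.8 kJ/h
Outlet flows (mol/h): A 73.75, B 110.62
Sensible, products 25→50.7 °C: 864.29 kJ/h
Q = ΔH = -11862 kJ/h = -3.295 kW
Heat removed = 3.295 kJ/s

Q_out = 3.30 kJ/s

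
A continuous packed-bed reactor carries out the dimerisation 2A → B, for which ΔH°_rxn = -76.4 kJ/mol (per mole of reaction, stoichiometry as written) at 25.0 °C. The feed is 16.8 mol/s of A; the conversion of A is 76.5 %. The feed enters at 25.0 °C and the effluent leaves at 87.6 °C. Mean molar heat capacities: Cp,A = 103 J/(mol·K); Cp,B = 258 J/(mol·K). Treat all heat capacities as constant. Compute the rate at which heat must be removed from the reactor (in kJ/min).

Extent of reaction ξ = 0.765 × 16.8 / 2 = 6.426 mol/s
Reaction term: ξ·ΔH°_rxn = 6.426 × -76.4 = -490.95 kJ/s
Sensible, feed 25.0→25 °C: 0 kJ/s
Outlet flows (mol/s): A 3.948, B 6.426
Sensible, products 25→87.6 °C: 129.24 kJ/s
Q = ΔH = -361.71 kJ/s = -361.71 kW
Heat removed = 21702 kJ/min

Q_out = 21700 kJ/min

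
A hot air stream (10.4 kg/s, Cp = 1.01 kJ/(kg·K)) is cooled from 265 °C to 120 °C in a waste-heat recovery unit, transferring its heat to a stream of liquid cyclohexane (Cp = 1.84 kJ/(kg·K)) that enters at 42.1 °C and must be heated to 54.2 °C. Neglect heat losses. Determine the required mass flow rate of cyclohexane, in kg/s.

ṁ_c = 68.4 kg/s

Heat released by hot stream: Q = 10.4 × 1.01 × (265 − 120) = 1523.1 kJ/s
Energy balance on cold side (adiabatic exchanger): Q = ṁ_c·Cp_c·(T_c,out − T_c,in)
ṁ_c = 1523.1 / [1.84 × (54.2 − 42.1)] = 68.41 kg/s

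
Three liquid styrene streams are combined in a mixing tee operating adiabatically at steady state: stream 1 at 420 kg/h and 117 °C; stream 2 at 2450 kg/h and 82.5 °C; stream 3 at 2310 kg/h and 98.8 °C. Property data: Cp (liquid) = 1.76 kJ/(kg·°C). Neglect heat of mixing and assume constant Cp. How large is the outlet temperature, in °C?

Adiabatic, steady state ⇒ Σ ṁᵢCp,ᵢ(T_out − Tᵢ) = 0
Σ ṁᵢCp,ᵢTᵢ = 420×1.76×117 + 2450×1.76×82.5 + 2310×1.76×98.8 = 843910
Σ ṁᵢCp,ᵢ = 420×1.76 + 2450×1.76 + 2310×1.76 = 9116.8
T_out = 843910 / 9116.8 = 92.566 °C

T_out = 92.6 °C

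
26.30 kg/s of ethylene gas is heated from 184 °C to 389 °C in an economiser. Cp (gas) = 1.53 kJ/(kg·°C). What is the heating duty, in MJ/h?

Q = 29700 MJ/h

Q = ṁ·Cp·ΔT = 26.30 × 1.53 × (389 − 184) = 8249 kJ/s
Heating duty = 29696 MJ/h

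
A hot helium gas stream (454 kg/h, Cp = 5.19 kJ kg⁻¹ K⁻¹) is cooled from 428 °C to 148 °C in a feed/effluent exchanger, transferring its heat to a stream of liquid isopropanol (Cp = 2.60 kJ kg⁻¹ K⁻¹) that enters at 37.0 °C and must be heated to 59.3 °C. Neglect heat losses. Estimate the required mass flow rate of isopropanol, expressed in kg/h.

Heat released by hot stream: Q = 454 × 5.19 × (428 − 148) = 659750 kJ/h
Energy balance on cold side (adiabatic exchanger): Q = ṁ_c·Cp_c·(T_c,out − T_c,in)
ṁ_c = 659750 / [2.60 × (59.3 − 37.0)] = 11379 kg/h

ṁ_c = 11400 kg/h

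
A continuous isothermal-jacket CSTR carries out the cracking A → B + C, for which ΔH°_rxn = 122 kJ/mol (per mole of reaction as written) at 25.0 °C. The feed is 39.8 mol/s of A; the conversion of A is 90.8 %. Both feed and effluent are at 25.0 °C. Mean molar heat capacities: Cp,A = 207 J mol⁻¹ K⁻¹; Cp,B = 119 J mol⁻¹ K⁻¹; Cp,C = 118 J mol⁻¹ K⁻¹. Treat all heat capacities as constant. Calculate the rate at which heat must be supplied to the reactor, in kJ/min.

Q_in = 265000 kJ/min

Extent of reaction ξ = 0.908 × 39.8 = 36.138 mol/s
Reaction term: ξ·ΔH°_rxn = 36.138 × 122 = 4408.9 kJ/s
Q = ΔH = 4408.9 kJ/s = 4408.9 kW
Heat supplied = 264530 kJ/min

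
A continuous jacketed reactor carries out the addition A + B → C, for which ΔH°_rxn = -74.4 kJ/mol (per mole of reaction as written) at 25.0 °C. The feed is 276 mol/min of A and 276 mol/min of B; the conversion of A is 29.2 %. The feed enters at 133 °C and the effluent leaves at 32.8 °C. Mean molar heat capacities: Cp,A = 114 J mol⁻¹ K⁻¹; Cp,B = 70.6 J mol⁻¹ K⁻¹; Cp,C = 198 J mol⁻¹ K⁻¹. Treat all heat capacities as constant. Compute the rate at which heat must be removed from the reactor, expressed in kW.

Extent of reaction ξ = 0.292 × 276 = 80.592 mol/min
Reaction term: ξ·ΔH°_rxn = 80.592 × -74.4 = -5996 kJ/min
Sensible, feed 133→25 °C: -5502.6 kJ/min
Outlet flows (mol/min): A 195.41, B 195.41, C 80.592
Sensible, products 25→32.8 °C: 405.83 kJ/min
Q = ΔH = -11093 kJ/min = -184.88 kW
Heat removed = 184.88 kW

Q_out = 185 kW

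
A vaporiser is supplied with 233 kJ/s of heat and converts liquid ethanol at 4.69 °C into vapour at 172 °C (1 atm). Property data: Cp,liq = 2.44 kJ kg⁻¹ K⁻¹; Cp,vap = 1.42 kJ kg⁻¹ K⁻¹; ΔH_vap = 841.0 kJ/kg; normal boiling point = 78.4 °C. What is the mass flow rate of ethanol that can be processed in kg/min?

Δh = 2.44×(78.4−4.69) + 841.0 + 1.42×(172−78.4) = 1153.8 kJ/kg
Q = 233 kJ/s = 233 kJ/s = 13980 kJ/min
ṁ = Q/Δh = 13980 / 1153.8 = 12.117 kg/min

ṁ = 12.1 kg/min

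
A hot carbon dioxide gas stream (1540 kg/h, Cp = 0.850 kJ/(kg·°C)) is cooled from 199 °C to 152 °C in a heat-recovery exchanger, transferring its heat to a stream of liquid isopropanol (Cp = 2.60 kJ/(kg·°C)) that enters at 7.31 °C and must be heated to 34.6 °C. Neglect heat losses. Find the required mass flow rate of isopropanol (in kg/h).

ṁ_c = 867 kg/h

Heat released by hot stream: Q = 1540 × 0.850 × (199 − 152) = 61523 kJ/h
Energy balance on cold side (adiabatic exchanger): Q = ṁ_c·Cp_c·(T_c,out − T_c,in)
ṁ_c = 61523 / [2.60 × (34.6 − 7.31)] = 867.08 kg/h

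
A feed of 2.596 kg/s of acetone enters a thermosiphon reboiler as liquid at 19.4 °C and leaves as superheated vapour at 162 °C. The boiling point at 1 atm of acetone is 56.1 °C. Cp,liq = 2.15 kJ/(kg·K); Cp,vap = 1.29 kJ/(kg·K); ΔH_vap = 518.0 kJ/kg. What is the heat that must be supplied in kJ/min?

liquid 19.4→56.1 °C: 78.905 kJ/kg
vaporisation at 56.1 °C: 518 kJ/kg
vapour 56.1→162 °C: 136.61 kJ/kg
Δh = 78.905 + 518 + 136.61 = 733.52 kJ/kg
Q = ṁ·Δh = 2.596 kg/s × 733.52 kJ/kg = 1904.2 kJ/s
|Q| = 1904.2 kW = 114250 kJ/min

Q = 114000 kJ/min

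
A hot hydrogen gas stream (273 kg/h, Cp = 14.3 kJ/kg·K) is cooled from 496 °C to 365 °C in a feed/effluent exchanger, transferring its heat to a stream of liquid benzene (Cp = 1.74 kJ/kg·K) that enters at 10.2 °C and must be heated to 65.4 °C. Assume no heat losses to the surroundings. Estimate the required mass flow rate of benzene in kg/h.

Heat released by hot stream: Q = 273 × 14.3 × (496 − 365) = 511410 kJ/h
Energy balance on cold side (adiabatic exchanger): Q = ṁ_c·Cp_c·(T_c,out − T_c,in)
ṁ_c = 511410 / [1.74 × (65.4 − 10.2)] = 5324.5 kg/h

ṁ_c = 5320 kg/h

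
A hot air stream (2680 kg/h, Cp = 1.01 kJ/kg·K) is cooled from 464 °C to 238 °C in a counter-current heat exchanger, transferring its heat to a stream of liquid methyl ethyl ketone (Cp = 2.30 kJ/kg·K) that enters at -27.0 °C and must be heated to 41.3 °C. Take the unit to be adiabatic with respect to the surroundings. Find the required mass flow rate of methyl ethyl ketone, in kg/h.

Heat released by hot stream: Q = 2680 × 1.01 × (464 − 238) = 611740 kJ/h
Energy balance on cold side (adiabatic exchanger): Q = ṁ_c·Cp_c·(T_c,out − T_c,in)
ṁ_c = 611740 / [2.30 × (41.3 − -27.0)] = 3894.2 kg/h

ṁ_c = 3890 kg/h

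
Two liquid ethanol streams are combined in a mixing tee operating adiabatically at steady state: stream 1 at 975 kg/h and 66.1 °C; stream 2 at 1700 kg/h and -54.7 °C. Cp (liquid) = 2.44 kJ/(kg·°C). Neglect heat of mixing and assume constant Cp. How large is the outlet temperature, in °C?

Energy balance with Q = 0: Σ ṁᵢCp,ᵢ(T_out − Tᵢ) = 0
T_out = Σ ṁᵢCp,ᵢTᵢ / Σ ṁᵢCp,ᵢ
      = -69644 / 6527 = -10.67 °C

T_out = -10.7 °C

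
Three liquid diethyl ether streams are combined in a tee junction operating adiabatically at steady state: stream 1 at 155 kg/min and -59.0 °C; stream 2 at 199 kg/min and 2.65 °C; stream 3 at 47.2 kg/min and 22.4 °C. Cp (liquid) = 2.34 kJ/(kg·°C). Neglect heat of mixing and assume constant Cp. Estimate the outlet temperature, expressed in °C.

No heat crosses the boundary, so H_out = H_in.
Σ ṁᵢCp,ᵢTᵢ = 155×2.34×-59.0 + 199×2.34×2.65 + 47.2×2.34×22.4 = -17691
Σ ṁᵢCp,ᵢ = 155×2.34 + 199×2.34 + 47.2×2.34 = 938.81
T_out = -17691 / 938.81 = -18.844 °C

T_out = -18.8 °C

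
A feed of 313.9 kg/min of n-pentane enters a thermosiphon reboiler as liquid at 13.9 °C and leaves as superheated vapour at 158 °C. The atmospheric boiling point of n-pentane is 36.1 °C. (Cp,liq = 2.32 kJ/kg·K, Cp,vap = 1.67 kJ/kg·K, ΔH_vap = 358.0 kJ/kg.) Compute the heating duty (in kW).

liquid 13.9→36.1 °C: 51.504 kJ/kg
vaporisation at 36.1 °C: 358 kJ/kg
vapour 36.1→158 °C: 203.57 kJ/kg
Δh = 51.504 + 358 + 203.57 = 613.08 kJ/kg
Q = ṁ·Δh = 313.9 kg/min × 613.08 kJ/kg = 192440 kJ/min
|Q| = 3207.4 kW

Q = 3210 kW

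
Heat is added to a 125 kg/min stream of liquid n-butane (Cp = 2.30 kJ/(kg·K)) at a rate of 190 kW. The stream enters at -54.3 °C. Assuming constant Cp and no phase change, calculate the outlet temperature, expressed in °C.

T_out = -14.6 °C

Q = 190 kW = 11400 kJ/min
ΔT = Q/(ṁ·Cp) = 11400/(125×2.30) = 39.652 K
T_out = -54.3 + 39.652 = -14.648 °C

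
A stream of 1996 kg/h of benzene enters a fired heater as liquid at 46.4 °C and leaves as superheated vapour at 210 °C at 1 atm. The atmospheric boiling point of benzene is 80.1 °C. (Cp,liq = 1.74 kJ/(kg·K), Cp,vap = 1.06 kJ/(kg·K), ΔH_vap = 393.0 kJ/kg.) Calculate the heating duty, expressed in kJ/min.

Q = 19600 kJ/min

liquid 46.4→80.1 °C: 58.638 kJ/kg
vaporisation at 80.1 °C: 393 kJ/kg
vapour 80.1→210 °C: 137.69 kJ/kg
Δh = 58.638 + 393 + 137.69 = 589.33 kJ/kg
Q = ṁ·Δh = 1996 kg/h × 589.33 kJ/kg = 1.1763e+06 kJ/h
|Q| = 326.75 kW = 19605 kJ/min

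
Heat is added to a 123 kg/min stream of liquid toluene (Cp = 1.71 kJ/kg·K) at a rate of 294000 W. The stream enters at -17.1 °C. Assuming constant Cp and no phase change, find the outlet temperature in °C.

T_out = 66.8 °C

Q = 294000 W = 17640 kJ/min
ΔT = Q/(ṁ·Cp) = 17640/(123×1.71) = 83.868 K
T_out = -17.1 + 83.868 = 66.768 °C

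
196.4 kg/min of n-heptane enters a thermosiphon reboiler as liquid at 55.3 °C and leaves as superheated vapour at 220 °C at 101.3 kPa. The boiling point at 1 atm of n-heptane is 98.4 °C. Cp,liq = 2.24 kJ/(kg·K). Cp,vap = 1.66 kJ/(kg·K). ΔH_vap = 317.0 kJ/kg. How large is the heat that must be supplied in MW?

liquid 55.3→98.4 °C: 96.544 kJ/kg
vaporisation at 98.4 °C: 317 kJ/kg
vapour 98.4→220 °C: 201.86 kJ/kg
Δh = 96.544 + 317 + 201.86 = 615.4 kJ/kg
Q = ṁ·Δh = 196.4 kg/min × 615.4 kJ/kg = 120860 kJ/min
|Q| = 2014.4 kW = 2.0144 MW

Q = 2.01 MW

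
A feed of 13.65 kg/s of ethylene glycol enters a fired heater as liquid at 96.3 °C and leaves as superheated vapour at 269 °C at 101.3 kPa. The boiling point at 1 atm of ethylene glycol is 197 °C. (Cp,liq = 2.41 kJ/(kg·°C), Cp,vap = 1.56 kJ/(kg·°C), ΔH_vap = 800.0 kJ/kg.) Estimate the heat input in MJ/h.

liquid 96.3→197 °C: 242.69 kJ/kg
vaporisation at 197 °C: 800 kJ/kg
vapour 197→269 °C: 112.32 kJ/kg
Δh = 242.69 + 800 + 112.32 = 1155 kJ/kg
Q = ṁ·Δh = 13.65 kg/s × 1155 kJ/kg = 15766 kJ/s
|Q| = 15766 kW = 56757 MJ/h

Q = 56800 MJ/h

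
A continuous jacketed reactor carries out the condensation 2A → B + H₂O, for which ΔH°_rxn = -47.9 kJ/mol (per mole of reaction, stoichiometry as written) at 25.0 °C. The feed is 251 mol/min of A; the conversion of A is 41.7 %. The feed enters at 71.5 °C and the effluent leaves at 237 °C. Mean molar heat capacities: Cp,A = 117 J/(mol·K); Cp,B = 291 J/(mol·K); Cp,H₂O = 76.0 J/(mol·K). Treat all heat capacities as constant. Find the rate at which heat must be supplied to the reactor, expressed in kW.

Q_in = 63.8 kW

Extent of reaction ξ = 0.417 × 251 / 2 = 52.334 mol/min
Reaction term: ξ·ΔH°_rxn = 52.334 × -47.9 = -2506.8 kJ/min
Sensible, feed 71.5→25 °C: -1365.6 kJ/min
Outlet flows (mol/min): A 146.33, B 52.334, H₂O 52.334
Sensible, products 25→237 °C: 7701.4 kJ/min
Q = ΔH = 3829.1 kJ/min = 63.818 kW
Heat supplied = 63.818 kW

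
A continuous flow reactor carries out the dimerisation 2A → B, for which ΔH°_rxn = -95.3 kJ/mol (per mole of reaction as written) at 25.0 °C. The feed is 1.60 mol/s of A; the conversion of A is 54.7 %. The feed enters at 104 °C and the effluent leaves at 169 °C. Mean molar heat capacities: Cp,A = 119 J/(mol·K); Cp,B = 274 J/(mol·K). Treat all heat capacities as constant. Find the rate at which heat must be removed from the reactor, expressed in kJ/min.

Extent of reaction ξ = 0.547 × 1.60 / 2 = 0.4376 mol/s
Reaction term: ξ·ΔH°_rxn = 0.4376 × -95.3 = -41.703 kJ/s
Sensible, feed 104→25 °C: -15.042 kJ/s
Outlet flows (mol/s): A 0.7248, B 0.4376
Sensible, products 25→169 °C: 29.686 kJ/s
Q = ΔH = -27.059 kJ/s = -27.059 kW
Heat removed = 1623.5 kJ/min

Q_out = 1620 kJ/min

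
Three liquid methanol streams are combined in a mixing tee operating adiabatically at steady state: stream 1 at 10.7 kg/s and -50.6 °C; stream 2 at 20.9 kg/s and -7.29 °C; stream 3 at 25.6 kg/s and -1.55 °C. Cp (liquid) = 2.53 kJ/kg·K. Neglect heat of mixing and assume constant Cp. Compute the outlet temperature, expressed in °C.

T_out = -12.8 °C

Energy balance with Q = 0: Σ ṁᵢCp,ᵢ(T_out − Tᵢ) = 0
Σ ṁᵢCp,ᵢTᵢ = 10.7×2.53×-50.6 + 20.9×2.53×-7.29 + 25.6×2.53×-1.55 = -1855.7
Σ ṁᵢCp,ᵢ = 10.7×2.53 + 20.9×2.53 + 25.6×2.53 = 144.72
T_out = -1855.7 / 144.72 = -12.823 °C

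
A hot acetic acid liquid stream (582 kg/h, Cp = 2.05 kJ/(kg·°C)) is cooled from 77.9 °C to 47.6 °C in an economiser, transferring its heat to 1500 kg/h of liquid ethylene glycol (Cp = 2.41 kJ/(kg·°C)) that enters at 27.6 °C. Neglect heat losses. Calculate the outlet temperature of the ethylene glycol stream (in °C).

T_c,out = 37.6 °C

Heat released by hot stream: Q = 582 × 2.05 × (77.9 − 47.6) = 36151 kJ/h
Energy balance on cold side (adiabatic exchanger): Q = ṁ_c·Cp_c·(T_c,out − T_c,in)
T_c,out = 27.6 + 36151/(1500 × 2.41) = 37.6 °C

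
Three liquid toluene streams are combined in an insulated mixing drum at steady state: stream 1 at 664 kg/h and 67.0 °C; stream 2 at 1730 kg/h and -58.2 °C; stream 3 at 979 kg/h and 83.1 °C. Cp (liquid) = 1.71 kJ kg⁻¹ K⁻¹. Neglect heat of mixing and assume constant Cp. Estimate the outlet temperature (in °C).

No heat crosses the boundary, so H_out = H_in.
Σ ṁᵢCp,ᵢTᵢ = 664×1.71×67.0 + 1730×1.71×-58.2 + 979×1.71×83.1 = 43018
Σ ṁᵢCp,ᵢ = 664×1.71 + 1730×1.71 + 979×1.71 = 5767.8
T_out = 43018 / 5767.8 = 7.4583 °C

T_out = 7.46 °C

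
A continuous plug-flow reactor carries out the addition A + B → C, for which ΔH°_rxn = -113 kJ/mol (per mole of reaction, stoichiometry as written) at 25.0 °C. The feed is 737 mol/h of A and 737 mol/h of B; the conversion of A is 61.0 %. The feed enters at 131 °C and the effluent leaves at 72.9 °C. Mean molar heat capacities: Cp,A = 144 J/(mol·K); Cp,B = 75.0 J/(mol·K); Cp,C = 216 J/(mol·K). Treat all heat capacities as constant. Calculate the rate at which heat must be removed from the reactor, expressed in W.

Extent of reaction ξ = 0.610 × 737 = 449.57 mol/h
Reaction term: ξ·ΔH°_rxn = 449.57 × -113 = -50801 kJ/h
Sensible, feed 131→25 °C: -17109 kJ/h
Outlet flows (mol/h): A 287.43, B 287.43, C 449.57
Sensible, products 25→72.9 °C: 7666.6 kJ/h
Q = ΔH = -60244 kJ/h = -16.734 kW
Heat removed = 16734 W

Q_out = 16700 W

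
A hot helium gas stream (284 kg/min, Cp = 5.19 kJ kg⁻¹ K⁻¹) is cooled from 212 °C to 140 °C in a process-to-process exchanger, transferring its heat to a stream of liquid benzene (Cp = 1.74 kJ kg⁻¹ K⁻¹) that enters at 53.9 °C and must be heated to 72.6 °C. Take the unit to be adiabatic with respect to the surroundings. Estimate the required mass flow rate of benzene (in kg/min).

ṁ_c = 3260 kg/min

Heat released by hot stream: Q = 284 × 5.19 × (212 − 140) = 106130 kJ/min
Energy balance on cold side (adiabatic exchanger): Q = ṁ_c·Cp_c·(T_c,out − T_c,in)
ṁ_c = 106130 / [1.74 × (72.6 − 53.9)] = 3261.6 kg/min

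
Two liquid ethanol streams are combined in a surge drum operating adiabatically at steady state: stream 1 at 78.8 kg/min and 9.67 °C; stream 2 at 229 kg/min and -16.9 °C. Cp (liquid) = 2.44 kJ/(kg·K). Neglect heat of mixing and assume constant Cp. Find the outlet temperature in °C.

T_out = -10.1 °C

No heat crosses the boundary, so H_out = H_in.
Σ ṁᵢCp,ᵢTᵢ = 78.8×2.44×9.67 + 229×2.44×-16.9 = -7583.8
Σ ṁᵢCp,ᵢ = 78.8×2.44 + 229×2.44 = 751.03
T_out = -7583.8 / 751.03 = -10.098 °C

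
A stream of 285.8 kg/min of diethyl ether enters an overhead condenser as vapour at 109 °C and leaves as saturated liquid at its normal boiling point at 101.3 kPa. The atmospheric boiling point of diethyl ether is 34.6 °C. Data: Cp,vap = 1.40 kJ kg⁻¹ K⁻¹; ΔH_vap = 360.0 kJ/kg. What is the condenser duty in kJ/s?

Q_c = 2210 kJ/s

vapour 109→34.6 °C: -104.16 kJ/kg
condensation at 34.6 °C: -360 kJ/kg
Δh = -104.16 + -360 = -464.16 kJ/kg
Q = ṁ·Δh = 285.8 kg/min × -464.16 kJ/kg = -132660 kJ/min
|Q| = 2210.9 kW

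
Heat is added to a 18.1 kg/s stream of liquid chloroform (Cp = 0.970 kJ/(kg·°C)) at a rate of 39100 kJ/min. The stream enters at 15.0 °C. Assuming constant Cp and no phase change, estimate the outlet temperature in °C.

Q = 39100 kJ/min = 651.67 kJ/s
ΔT = Q/(ṁ·Cp) = 651.67/(18.1×0.970) = 37.117 K
T_out = 15.0 + 37.117 = 52.117 °C

T_out = 52.1 °C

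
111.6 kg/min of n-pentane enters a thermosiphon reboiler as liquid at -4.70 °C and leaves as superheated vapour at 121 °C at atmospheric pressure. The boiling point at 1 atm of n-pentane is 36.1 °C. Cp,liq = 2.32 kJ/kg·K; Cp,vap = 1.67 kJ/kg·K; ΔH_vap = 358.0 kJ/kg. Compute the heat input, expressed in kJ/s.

Q = 1110 kJ/s

liquid -4.70→36.1 °C: 94.656 kJ/kg
vaporisation at 36.1 °C: 358 kJ/kg
vapour 36.1→121 °C: 141.78 kJ/kg
Δh = 94.656 + 358 + 141.78 = 594.44 kJ/kg
Q = ṁ·Δh = 111.6 kg/min × 594.44 kJ/kg = 66339 kJ/min
|Q| = 1105.7 kW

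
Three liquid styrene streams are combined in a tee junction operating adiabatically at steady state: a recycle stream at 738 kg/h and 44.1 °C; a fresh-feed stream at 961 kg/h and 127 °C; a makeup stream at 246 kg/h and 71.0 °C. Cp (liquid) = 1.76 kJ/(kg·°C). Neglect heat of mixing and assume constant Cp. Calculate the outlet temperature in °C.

T_out = 88.5 °C

Adiabatic, steady state ⇒ Σ ṁᵢCp,ᵢ(T_out − Tᵢ) = 0
Σ ṁᵢCp,ᵢTᵢ = 738×1.76×44.1 + 961×1.76×127 + 246×1.76×71.0 = 302820
Σ ṁᵢCp,ᵢ = 738×1.76 + 961×1.76 + 246×1.76 = 3423.2
T_out = 302820 / 3423.2 = 88.462 °C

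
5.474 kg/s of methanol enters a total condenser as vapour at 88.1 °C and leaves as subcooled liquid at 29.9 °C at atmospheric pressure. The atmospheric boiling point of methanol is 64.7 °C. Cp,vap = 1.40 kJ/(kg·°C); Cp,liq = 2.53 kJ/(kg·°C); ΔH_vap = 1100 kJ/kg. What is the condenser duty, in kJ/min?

Q_c = 401000 kJ/min

vapour 88.1→64.7 °C: -32.76 kJ/kg
condensation at 64.7 °C: -1100 kJ/kg
liquid 64.7→29.9 °C: -88.044 kJ/kg
Δh = -32.76 + -1100 + -88.044 = -1220.8 kJ/kg
Q = ṁ·Δh = 5.474 kg/s × -1220.8 kJ/kg = -6682.7 kJ/s
|Q| = 6682.7 kW = 400960 kJ/min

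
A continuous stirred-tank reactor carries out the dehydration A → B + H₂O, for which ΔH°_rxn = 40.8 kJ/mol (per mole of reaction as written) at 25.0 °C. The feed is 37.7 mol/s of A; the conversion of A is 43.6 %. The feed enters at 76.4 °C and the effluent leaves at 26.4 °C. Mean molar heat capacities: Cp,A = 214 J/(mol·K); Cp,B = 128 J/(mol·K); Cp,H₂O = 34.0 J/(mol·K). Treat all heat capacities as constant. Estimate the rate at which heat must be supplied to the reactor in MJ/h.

Extent of reaction ξ = 0.436 × 37.7 = 16.437 mol/s
Reaction term: ξ·ΔH°_rxn = 16.437 × 40.8 = 670.64 kJ/s
Sensible, feed 76.4→25 °C: -414.68 kJ/s
Outlet flows (mol/s): A 21.263, B 16.437, H₂O 16.437
Sensible, products 25→26.4 °C: 10.098 kJ/s
Q = ΔH = 266.05 kJ/s = 266.05 kW
Heat supplied = 957.78 MJ/h

Q_in = 958 MJ/h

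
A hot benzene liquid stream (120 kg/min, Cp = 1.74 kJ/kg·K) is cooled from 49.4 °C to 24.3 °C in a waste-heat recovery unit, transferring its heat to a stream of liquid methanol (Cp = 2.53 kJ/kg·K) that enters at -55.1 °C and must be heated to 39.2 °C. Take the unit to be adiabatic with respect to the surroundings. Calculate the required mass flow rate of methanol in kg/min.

ṁ_c = 22.0 kg/min

Heat released by hot stream: Q = 120 × 1.74 × (49.4 − 24.3) = 5240.9 kJ/min
Energy balance on cold side (adiabatic exchanger): Q = ṁ_c·Cp_c·(T_c,out − T_c,in)
ṁ_c = 5240.9 / [2.53 × (39.2 − -55.1)] = 21.967 kg/min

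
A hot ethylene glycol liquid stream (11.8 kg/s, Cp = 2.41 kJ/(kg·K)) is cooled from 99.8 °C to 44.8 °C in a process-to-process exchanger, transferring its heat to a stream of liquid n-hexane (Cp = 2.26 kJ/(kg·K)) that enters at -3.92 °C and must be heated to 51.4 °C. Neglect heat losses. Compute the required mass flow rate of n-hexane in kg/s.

ṁ_c = 12.5 kg/s

Heat released by hot stream: Q = 11.8 × 2.41 × (99.8 − 44.8) = 1564.1 kJ/s
Energy balance on cold side (adiabatic exchanger): Q = ṁ_c·Cp_c·(T_c,out − T_c,in)
ṁ_c = 1564.1 / [2.26 × (51.4 − -3.92)] = 12.51 kg/s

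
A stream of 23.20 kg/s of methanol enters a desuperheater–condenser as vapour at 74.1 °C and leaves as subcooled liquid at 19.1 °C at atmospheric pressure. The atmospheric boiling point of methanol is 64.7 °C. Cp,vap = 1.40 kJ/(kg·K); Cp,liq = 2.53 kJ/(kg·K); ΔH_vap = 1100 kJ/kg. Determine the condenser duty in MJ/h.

Q_c = 103000 MJ/h

vapour 74.1→64.7 °C: -13.16 kJ/kg
condensation at 64.7 °C: -1100 kJ/kg
liquid 64.7→19.1 °C: -115.37 kJ/kg
Δh = -13.16 + -1100 + -115.37 = -1228.5 kJ/kg
Q = ṁ·Δh = 23.20 kg/s × -1228.5 kJ/kg = -28502 kJ/s
|Q| = 28502 kW = 102610 MJ/h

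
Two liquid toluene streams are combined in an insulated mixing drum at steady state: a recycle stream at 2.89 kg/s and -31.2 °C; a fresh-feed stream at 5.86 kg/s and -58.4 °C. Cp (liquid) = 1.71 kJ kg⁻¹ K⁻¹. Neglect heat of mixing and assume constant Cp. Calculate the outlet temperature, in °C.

T_out = -49.4 °C

No heat crosses the boundary, so H_out = H_in.
Σ ṁᵢCp,ᵢTᵢ = 2.89×1.71×-31.2 + 5.86×1.71×-58.4 = -739.39
Σ ṁᵢCp,ᵢ = 2.89×1.71 + 5.86×1.71 = 14.963
T_out = -739.39 / 14.963 = -49.416 °C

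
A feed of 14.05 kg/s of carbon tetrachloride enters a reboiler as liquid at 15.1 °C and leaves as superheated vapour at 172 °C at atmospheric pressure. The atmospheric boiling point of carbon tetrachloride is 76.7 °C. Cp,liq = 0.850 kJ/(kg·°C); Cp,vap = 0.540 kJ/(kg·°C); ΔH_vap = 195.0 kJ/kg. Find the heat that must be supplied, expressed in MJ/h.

Q = 15100 MJ/h

liquid 15.1→76.7 °C: 52.36 kJ/kg
vaporisation at 76.7 °C: 195 kJ/kg
vapour 76.7→172 °C: 51.462 kJ/kg
Δh = 52.36 + 195 + 51.462 = 298.82 kJ/kg
Q = ṁ·Δh = 14.05 kg/s × 298.82 kJ/kg = 4198.4 kJ/s
|Q| = 4198.4 kW = 15114 MJ/h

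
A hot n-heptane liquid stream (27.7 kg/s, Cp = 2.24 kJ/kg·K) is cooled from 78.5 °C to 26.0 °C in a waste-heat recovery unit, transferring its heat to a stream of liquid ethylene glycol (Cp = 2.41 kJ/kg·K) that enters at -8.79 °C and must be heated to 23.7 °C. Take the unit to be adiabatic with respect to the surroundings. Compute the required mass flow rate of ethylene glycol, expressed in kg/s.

ṁ_c = 41.6 kg/s

Heat released by hot stream: Q = 27.7 × 2.24 × (78.5 − 26.0) = 3257.5 kJ/s
Energy balance on cold side (adiabatic exchanger): Q = ṁ_c·Cp_c·(T_c,out − T_c,in)
ṁ_c = 3257.5 / [2.41 × (23.7 − -8.79)] = 41.603 kg/s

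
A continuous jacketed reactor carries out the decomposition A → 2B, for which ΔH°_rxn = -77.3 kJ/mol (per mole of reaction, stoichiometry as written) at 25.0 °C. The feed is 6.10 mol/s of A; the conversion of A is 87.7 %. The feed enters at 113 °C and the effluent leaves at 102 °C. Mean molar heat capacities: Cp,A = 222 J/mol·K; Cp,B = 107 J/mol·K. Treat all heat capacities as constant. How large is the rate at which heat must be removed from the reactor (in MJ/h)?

Extent of reaction ξ = 0.877 × 6.10 = 5.3497 mol/s
Reaction term: ξ·ΔH°_rxn = 5.3497 × -77.3 = -413.53 kJ/s
Sensible, feed 113→25 °C: -119.17 kJ/s
Outlet flows (mol/s): A 0.7503, B 10.699
Sensible, products 25→102 °C: 100.98 kJ/s
Q = ΔH = -431.72 kJ/s = -431.72 kW
Heat removed = 1554.2 MJ/h

Q_out = 1550 MJ/h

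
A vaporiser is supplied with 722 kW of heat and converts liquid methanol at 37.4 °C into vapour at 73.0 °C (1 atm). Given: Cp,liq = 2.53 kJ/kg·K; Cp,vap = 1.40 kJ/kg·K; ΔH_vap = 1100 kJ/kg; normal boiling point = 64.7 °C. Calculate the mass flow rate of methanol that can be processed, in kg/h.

ṁ = 2200 kg/h

Δh = 2.53×(64.7−37.4) + 1100 + 1.40×(73.0−64.7) = 1180.7 kJ/kg
Q = 722 kW = 722 kJ/s = 2.5992e+06 kJ/h
ṁ = Q/Δh = 2.5992e+06 / 1180.7 = 2201.4 kg/h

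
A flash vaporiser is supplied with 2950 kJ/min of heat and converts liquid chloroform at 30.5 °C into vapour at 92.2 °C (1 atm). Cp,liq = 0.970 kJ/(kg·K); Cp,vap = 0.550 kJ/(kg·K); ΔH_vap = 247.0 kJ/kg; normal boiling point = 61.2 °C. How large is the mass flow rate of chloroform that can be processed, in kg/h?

ṁ = 602 kg/h

Δh = 0.970×(61.2−30.5) + 247.0 + 0.550×(92.2−61.2) = 293.83 kJ/kg
Q = 2950 kJ/min = 49.167 kJ/s = 177000 kJ/h
ṁ = Q/Δh = 177000 / 293.83 = 602.39 kg/h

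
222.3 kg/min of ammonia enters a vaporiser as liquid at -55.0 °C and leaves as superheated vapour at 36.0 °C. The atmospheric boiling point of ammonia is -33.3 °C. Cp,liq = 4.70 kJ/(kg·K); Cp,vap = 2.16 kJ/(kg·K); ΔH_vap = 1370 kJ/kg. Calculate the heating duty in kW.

Q = 6010 kW

liquid -55.0→-33.3 °C: 101.99 kJ/kg
vaporisation at -33.3 °C: 1370 kJ/kg
vapour -33.3→36.0 °C: 149.69 kJ/kg
Δh = 101.99 + 1370 + 149.69 = 1621.7 kJ/kg
Q = ṁ·Δh = 222.3 kg/min × 1621.7 kJ/kg = 360500 kJ/min
|Q| = 6008.3 kW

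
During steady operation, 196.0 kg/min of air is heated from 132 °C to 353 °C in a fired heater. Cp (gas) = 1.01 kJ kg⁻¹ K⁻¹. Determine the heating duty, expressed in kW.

Q = 729 kW

Q = ṁ·Cp·ΔT = 196.0 × 1.01 × (353 − 132) = 43749 kJ/min
Converting: 43749 / 60 s = 729.15 kW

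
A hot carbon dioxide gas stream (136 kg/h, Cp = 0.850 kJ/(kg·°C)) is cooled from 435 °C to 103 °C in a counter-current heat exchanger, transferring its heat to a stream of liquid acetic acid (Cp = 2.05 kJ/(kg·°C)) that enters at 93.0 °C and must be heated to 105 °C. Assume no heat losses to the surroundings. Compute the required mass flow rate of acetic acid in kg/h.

Heat released by hot stream: Q = 136 × 0.850 × (435 − 103) = 38379 kJ/h
Energy balance on cold side (adiabatic exchanger): Q = ṁ_c·Cp_c·(T_c,out − T_c,in)
ṁ_c = 38379 / [2.05 × (105 − 93.0)] = 1560.1 kg/h

ṁ_c = 1560 kg/h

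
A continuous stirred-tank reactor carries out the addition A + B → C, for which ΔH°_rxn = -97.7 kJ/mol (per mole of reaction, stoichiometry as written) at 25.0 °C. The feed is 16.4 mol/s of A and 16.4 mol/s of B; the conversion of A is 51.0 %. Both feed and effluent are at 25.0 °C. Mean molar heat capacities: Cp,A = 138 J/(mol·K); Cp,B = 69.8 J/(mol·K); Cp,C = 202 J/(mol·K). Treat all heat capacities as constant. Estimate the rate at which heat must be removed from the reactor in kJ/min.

Extent of reaction ξ = 0.510 × 16.4 = 8.364 mol/s
Reaction term: ξ·ΔH°_rxn = 8.364 × -97.7 = -817.16 kJ/s
Q = ΔH = -817.16 kJ/s = -817.16 kW
Heat removed = 49030 kJ/min

Q_out = 49000 kJ/min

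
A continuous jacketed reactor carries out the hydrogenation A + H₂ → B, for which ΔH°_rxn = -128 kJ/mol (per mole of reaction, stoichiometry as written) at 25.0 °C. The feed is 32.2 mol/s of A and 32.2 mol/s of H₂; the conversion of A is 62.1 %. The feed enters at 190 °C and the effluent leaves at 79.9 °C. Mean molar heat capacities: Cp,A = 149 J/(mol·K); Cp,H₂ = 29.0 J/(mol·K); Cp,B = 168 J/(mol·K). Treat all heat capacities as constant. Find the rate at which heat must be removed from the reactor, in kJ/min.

Extent of reaction ξ = 0.621 × 32.2 = 19.996 mol/s
Reaction term: ξ·ΔH°_rxn = 19.996 × -128 = -2559.5 kJ/s
Sensible, feed 190→25 °C: -945.71 kJ/s
Outlet flows (mol/s): A 12.204, H₂ 12.204, B 19.996
Sensible, products 25→79.9 °C: 303.69 kJ/s
Q = ΔH = -3201.5 kJ/s = -3201.5 kW
Heat removed = 192090 kJ/min

Q_out = 192000 kJ/min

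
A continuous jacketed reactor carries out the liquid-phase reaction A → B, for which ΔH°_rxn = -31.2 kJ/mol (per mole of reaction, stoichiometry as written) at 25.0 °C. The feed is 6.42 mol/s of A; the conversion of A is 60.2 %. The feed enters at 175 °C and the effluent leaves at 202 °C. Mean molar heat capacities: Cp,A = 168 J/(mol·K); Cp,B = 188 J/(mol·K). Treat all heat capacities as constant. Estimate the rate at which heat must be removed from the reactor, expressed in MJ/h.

Extent of reaction ξ = 0.602 × 6.42 = 3.8648 mol/s
Reaction term: ξ·ΔH°_rxn = 3.8648 × -31.2 = -120.58 kJ/s
Sensible, feed 175→25 °C: -161.78 kJ/s
Outlet flows (mol/s): A 2.5552, B 3.8648
Sensible, products 25→202 °C: 204.59 kJ/s
Q = ΔH = -77.78 kJ/s = -77.78 kW
Heat removed = 280.01 MJ/h

Q_out = 280 MJ/h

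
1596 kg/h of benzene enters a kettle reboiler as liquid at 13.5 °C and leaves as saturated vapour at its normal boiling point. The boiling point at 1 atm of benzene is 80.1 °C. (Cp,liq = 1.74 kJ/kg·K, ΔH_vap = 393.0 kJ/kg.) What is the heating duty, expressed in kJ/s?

Q = 226 kJ/s

liquid 13.5→80.1 °C: 115.88 kJ/kg
vaporisation at 80.1 °C: 393 kJ/kg
Δh = 115.88 + 393 = 508.88 kJ/kg
Q = ṁ·Δh = 1596 kg/h × 508.88 kJ/kg = 812180 kJ/h
|Q| = 225.61 kW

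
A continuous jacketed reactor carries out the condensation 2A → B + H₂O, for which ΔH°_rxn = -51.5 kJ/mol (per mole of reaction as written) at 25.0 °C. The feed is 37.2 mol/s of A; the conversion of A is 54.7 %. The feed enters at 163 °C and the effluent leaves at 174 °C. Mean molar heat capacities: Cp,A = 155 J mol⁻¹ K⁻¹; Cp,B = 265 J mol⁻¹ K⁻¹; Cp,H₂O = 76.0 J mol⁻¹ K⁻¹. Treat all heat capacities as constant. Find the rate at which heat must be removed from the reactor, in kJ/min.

Extent of reaction ξ = 0.547 × 37.2 / 2 = 10.174 mol/s
Reaction term: ξ·ΔH°_rxn = 10.174 × -51.5 = -523.97 kJ/s
Sensible, feed 163→25 °C: -795.71 kJ/s
Outlet flows (mol/s): A 16.852, B 10.174, H₂O 10.174
Sensible, products 25→174 °C: 906.13 kJ/s
Q = ΔH = -413.55 kJ/s = -413.55 kW
Heat removed = 24813 kJ/min

Q_out = 24800 kJ/min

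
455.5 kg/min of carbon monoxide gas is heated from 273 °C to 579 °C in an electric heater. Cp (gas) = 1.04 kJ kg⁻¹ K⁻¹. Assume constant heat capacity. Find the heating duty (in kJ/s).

Q = ṁ·Cp·ΔT = 455.5 × 1.04 × (579 − 273) = 144960 kJ/min
Converting: 144960 / 60 s = 2416 kW

Q = 2420 kJ/s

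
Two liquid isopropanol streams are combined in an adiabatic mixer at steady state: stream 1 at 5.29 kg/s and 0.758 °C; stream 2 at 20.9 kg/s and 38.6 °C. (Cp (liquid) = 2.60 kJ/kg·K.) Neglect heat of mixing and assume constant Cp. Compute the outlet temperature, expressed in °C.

Energy balance with Q = 0: Σ ṁᵢCp,ᵢ(T_out − Tᵢ) = 0
Σ ṁᵢCp,ᵢTᵢ = 5.29×2.60×0.758 + 20.9×2.60×38.6 = 2107.9
Σ ṁᵢCp,ᵢ = 5.29×2.60 + 20.9×2.60 = 68.094
T_out = 2107.9 / 68.094 = 30.956 °C

T_out = 31.0 °C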